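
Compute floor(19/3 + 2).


19/3 = 6.3333
6.3333 + 2 = 8.3333
floor(8.3333) = 8

8


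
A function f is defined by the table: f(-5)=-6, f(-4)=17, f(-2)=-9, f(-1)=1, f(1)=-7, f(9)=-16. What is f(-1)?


Reading from the table at x = -1

1


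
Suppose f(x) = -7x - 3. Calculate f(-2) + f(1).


1


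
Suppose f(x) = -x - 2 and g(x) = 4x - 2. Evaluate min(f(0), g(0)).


f(0) = -2
g(0) = -2
min = -2

-2


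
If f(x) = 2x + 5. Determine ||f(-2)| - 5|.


4


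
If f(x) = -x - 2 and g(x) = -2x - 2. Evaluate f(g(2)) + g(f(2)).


10


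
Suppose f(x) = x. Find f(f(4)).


f(4) = 4
f(4) = 4

4


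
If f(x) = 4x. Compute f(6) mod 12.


0


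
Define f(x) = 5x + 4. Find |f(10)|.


f(10) = 54
|54| = 54

54


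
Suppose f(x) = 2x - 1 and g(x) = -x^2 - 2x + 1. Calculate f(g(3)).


g(3) = -14
f(-14) = -29

-29


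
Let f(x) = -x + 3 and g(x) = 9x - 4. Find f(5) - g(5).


f(5) = -2
g(5) = 41
Difference = -43

-43


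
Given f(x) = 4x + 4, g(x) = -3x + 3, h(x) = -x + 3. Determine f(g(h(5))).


h(5) = -2
g(-2) = 9
f(9) = 40

40


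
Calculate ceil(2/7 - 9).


2/7 = 0.2857
0.2857 - 9 = -8.7143
ceil(-8.7143) = -8

-8


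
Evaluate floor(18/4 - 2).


18/4 = 4.5
4.5 - 2 = 2.5
floor(2.5) = 2

2


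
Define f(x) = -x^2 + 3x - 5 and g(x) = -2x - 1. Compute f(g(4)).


g(4) = -9
f(-9) = (-1)*(-9)^2 + 3*(-9) - 5 = -113

-113


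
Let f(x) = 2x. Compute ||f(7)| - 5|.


f(7) = 14
|14| = 14
|14 - 5| = 9

9


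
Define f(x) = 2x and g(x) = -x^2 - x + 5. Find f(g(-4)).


g(-4) = -7
f(-7) = -14

-14


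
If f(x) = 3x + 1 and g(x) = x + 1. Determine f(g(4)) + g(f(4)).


f(g(4)) = 16
g(f(4)) = 14
Sum = 30

30


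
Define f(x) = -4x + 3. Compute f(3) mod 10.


1


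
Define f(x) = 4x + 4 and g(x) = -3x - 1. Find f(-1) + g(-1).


f(-1) = 0
g(-1) = 2
Sum = 2

2


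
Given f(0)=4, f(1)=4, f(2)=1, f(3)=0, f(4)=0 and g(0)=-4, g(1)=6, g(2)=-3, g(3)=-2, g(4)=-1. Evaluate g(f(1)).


-1


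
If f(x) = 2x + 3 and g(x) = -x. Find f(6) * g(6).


f(6) = 15
g(6) = -6
Product = -90

-90


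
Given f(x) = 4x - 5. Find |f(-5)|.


f(-5) = -25
|-25| = 25

25


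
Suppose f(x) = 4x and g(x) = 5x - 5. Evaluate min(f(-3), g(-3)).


f(-3) = -12
g(-3) = -20
min = -20

-20


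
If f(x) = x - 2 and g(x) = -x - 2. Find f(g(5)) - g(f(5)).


f(g(5)) = -9
g(f(5)) = -5
Difference = -4

-4


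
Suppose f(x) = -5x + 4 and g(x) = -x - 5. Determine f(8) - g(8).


f(8) = -36
g(8) = -13
Difference = -23

-23


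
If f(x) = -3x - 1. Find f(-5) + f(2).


f(-5) = 14
f(2) = -7
Sum = 7

7


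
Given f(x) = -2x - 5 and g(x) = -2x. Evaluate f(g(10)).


g(10) = -20
f(-20) = 35

35


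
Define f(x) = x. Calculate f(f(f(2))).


f(2) = 2
f(2) = 2
f(2) = 2

2


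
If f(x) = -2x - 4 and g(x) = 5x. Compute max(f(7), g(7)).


f(7) = -18
g(7) = 35
max = 35

35


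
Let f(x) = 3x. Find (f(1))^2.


f(1) = 3
(3)^2 = 9

9


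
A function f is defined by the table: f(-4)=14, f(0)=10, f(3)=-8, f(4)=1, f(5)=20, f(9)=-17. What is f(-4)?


14


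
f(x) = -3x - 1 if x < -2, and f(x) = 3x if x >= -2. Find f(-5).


-5 satisfies x < -2
f(-5) = 14

14


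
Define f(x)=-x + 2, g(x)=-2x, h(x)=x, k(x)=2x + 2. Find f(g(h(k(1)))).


k(1) = 4
h(4) = 4
g(4) = -8
f(-8) = 10

10


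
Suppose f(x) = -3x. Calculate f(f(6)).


54


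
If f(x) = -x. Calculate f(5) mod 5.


f(5) = -5
-5 mod 5 = 0

0


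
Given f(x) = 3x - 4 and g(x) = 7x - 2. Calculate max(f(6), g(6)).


f(6) = 14
g(6) = 40
max = 40

40


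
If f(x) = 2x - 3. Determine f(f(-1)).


f(-1) = -5
f(-5) = -13

-13


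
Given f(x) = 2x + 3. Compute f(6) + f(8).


f(6) = 15
f(8) = 19
Sum = 34

34


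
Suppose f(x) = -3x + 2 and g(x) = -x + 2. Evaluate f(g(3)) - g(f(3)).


-4


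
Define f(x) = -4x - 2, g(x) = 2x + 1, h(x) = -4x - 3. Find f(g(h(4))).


146


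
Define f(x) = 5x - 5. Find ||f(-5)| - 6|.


f(-5) = -30
|-30| = 30
|30 - 6| = 24

24


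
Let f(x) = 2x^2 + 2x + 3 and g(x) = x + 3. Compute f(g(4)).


g(4) = 7
f(7) = 2*(7)^2 + 2*(7) + 3 = 115

115


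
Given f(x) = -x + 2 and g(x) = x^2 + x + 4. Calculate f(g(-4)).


g(-4) = 16
f(16) = -14

-14


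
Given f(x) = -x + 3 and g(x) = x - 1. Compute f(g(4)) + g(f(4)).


f(g(4)) = 0
g(f(4)) = -2
Sum = -2

-2


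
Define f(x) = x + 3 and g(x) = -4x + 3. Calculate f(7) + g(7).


-15


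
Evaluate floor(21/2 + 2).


21/2 = 10.5
10.5 + 2 = 12.5
floor(12.5) = 12

12


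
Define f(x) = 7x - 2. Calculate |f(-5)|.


f(-5) = -37
|-37| = 37

37


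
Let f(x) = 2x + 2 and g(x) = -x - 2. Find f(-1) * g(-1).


f(-1) = 0
g(-1) = -1
Product = 0

0


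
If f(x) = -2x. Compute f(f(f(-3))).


f(-3) = 6
f(6) = -12
f(-12) = 24

24


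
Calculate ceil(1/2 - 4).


1/2 = 0.5
0.5 - 4 = -3.5
ceil(-3.5) = -3

-3


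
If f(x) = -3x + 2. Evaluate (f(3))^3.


f(3) = -7
(-7)^3 = -343

-343


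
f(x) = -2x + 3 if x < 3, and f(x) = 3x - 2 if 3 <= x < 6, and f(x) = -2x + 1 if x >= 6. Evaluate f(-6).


15


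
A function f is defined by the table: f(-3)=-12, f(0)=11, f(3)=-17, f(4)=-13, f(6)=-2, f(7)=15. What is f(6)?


Reading from the table at x = 6

-2


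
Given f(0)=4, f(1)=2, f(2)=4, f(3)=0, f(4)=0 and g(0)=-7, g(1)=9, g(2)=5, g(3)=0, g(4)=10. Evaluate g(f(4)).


f(4) = 0
g(0) = -7

-7


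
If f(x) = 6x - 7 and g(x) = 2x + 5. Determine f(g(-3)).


g(-3) = -1
f(-1) = -13

-13


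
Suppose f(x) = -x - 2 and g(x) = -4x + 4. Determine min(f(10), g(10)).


f(10) = -12
g(10) = -36
min = -36

-36


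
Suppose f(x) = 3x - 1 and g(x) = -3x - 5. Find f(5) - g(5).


f(5) = 14
g(5) = -20
Difference = 34

34


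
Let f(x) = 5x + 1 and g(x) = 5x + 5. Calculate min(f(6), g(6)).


31


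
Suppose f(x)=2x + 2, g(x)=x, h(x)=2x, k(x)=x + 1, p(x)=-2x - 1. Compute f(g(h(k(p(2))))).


-14


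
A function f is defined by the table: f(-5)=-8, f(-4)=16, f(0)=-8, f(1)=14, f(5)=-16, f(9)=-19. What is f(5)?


Reading from the table at x = 5

-16


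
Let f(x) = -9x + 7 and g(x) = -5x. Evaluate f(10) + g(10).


f(10) = -83
g(10) = -50
Sum = -133

-133


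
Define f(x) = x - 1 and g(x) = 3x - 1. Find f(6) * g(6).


f(6) = 5
g(6) = 17
Product = 85

85


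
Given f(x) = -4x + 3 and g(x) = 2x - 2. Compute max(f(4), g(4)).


f(4) = -13
g(4) = 6
max = 6

6


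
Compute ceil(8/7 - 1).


8/7 = 1.1429
1.1429 - 1 = 0.1429
ceil(0.1429) = 1

1


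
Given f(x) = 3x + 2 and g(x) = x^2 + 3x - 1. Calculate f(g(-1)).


g(-1) = -3
f(-3) = -7

-7


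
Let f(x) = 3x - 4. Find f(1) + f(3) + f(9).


27


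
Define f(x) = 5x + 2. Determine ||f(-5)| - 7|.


16


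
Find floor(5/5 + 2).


3


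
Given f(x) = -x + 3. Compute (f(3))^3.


f(3) = 0
(0)^3 = 0

0


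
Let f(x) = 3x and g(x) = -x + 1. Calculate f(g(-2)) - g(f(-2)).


f(g(-2)) = 9
g(f(-2)) = 7
Difference = 2

2


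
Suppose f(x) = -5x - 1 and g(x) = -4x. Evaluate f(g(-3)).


-61


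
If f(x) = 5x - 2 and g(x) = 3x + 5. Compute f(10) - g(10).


f(10) = 48
g(10) = 35
Difference = 13

13


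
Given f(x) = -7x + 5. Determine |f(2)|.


9


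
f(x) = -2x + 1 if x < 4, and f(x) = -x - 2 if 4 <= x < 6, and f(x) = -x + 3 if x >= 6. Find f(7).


7 satisfies x >= 6
f(7) = -4

-4


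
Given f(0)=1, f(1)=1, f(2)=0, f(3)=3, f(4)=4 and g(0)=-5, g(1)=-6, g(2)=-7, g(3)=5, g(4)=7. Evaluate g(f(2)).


f(2) = 0
g(0) = -5

-5


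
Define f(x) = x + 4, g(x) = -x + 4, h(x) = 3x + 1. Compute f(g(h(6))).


h(6) = 19
g(19) = -15
f(-15) = -11

-11


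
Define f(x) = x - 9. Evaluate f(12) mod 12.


f(12) = 3
3 mod 12 = 3

3


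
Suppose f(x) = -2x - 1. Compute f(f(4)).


17


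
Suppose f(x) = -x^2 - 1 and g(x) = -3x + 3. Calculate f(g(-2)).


g(-2) = 9
f(9) = (-1)*(9)^2 - 1 = -82

-82


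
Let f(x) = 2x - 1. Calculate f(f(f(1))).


1


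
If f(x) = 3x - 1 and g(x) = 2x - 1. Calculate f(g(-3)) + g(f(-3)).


f(g(-3)) = -22
g(f(-3)) = -21
Sum = -43

-43


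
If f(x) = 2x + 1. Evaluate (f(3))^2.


49


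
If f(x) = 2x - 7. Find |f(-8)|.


f(-8) = -23
|-23| = 23

23


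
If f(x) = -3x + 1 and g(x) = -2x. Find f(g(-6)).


g(-6) = 12
f(12) = -35

-35


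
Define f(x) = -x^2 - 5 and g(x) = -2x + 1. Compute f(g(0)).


g(0) = 1
f(1) = (-1)*(1)^2 - 5 = -6

-6


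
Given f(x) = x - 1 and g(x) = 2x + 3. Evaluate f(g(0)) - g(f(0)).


f(g(0)) = 2
g(f(0)) = 1
Difference = 1

1


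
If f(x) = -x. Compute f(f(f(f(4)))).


f(4) = -4
f(-4) = 4
f(4) = -4
f(-4) = 4

4


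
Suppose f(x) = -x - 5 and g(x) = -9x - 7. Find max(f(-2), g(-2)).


f(-2) = -3
g(-2) = 11
max = 11

11


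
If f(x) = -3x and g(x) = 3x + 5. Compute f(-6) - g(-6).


f(-6) = 18
g(-6) = -13
Difference = 31

31


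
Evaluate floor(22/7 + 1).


4


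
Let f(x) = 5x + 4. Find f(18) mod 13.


f(18) = 94
94 mod 13 = 3

3


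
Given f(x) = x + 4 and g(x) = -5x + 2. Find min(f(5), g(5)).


f(5) = 9
g(5) = -23
min = -23

-23


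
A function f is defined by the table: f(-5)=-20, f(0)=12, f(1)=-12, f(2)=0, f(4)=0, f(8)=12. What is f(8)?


Reading from the table at x = 8

12


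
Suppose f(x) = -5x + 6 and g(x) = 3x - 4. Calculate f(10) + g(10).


f(10) = -44
g(10) = 26
Sum = -18

-18


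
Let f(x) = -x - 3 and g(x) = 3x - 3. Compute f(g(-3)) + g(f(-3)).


f(g(-3)) = 9
g(f(-3)) = -3
Sum = 6

6


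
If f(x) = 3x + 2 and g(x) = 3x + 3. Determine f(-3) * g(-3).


f(-3) = -7
g(-3) = -6
Product = 42

42


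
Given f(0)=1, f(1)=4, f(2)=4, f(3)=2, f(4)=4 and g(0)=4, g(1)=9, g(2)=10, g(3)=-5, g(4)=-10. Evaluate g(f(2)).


f(2) = 4
g(4) = -10

-10


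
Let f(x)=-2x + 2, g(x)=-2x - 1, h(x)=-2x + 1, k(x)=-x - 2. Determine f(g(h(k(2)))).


k(2) = -4
h(-4) = 9
g(9) = -19
f(-19) = 40

40


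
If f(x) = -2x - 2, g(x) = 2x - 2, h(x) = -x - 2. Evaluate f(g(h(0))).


10


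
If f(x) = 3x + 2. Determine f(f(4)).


44


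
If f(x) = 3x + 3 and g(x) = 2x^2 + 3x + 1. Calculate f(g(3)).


g(3) = 28
f(28) = 87

87


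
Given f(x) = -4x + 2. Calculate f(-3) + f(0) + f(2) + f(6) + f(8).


f(-3) = 14
f(0) = 2
f(2) = -6
f(6) = -22
f(8) = -30
Sum = -42

-42


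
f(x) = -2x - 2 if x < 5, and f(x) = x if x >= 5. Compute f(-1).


-1 satisfies x < 5
f(-1) = 0

0


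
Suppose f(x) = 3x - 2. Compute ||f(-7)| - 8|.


f(-7) = -23
|-23| = 23
|23 - 8| = 15

15


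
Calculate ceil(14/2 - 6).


14/2 = 7
7 - 6 = 1
ceil(1) = 1

1


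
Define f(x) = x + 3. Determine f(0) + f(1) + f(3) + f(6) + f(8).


33


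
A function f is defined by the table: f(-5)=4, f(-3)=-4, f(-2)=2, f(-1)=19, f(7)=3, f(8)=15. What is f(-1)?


19


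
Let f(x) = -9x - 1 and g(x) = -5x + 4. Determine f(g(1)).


g(1) = -1
f(-1) = 8

8


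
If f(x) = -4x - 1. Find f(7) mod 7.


f(7) = -29
-29 mod 7 = 6

6


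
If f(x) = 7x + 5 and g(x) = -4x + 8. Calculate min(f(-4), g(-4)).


f(-4) = -23
g(-4) = 24
min = -23

-23


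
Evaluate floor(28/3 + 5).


28/3 = 9.3333
9.3333 + 5 = 14.3333
floor(14.3333) = 14

14


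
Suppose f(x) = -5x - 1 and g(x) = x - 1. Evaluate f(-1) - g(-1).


f(-1) = 4
g(-1) = -2
Difference = 6

6


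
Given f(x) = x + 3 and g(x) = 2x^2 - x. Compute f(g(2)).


g(2) = 6
f(6) = 9

9


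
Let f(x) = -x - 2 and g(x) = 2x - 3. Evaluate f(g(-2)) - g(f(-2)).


f(g(-2)) = 5
g(f(-2)) = -3
Difference = 8

8


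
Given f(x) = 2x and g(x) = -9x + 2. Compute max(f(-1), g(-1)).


f(-1) = -2
g(-1) = 11
max = 11

11


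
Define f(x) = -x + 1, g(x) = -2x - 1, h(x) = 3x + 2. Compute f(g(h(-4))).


h(-4) = -10
g(-10) = 19
f(19) = -18

-18


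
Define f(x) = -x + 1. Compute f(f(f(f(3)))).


3


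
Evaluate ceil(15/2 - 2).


15/2 = 7.5
7.5 - 2 = 5.5
ceil(5.5) = 6

6


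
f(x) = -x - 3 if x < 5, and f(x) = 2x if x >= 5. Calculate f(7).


7 satisfies x >= 5
f(7) = 14

14


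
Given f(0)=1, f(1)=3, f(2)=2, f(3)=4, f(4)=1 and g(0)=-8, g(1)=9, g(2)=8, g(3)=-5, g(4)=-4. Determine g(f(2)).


f(2) = 2
g(2) = 8

8


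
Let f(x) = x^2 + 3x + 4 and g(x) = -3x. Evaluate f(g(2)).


g(2) = -6
f(-6) = 1*(-6)^2 + 3*(-6) + 4 = 22

22


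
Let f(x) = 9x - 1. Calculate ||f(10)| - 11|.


f(10) = 89
|89| = 89
|89 - 11| = 78

78


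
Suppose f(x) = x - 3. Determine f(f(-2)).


f(-2) = -5
f(-5) = -8

-8


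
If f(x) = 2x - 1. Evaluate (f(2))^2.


f(2) = 3
(3)^2 = 9

9


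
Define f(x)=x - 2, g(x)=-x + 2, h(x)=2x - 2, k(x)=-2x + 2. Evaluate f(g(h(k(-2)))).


k(-2) = 6
h(6) = 10
g(10) = -8
f(-8) = -10

-10


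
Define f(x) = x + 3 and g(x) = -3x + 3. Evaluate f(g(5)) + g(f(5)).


f(g(5)) = -9
g(f(5)) = -21
Sum = -30

-30


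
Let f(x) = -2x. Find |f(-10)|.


f(-10) = 20
|20| = 20

20


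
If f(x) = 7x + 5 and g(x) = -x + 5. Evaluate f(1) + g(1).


f(1) = 12
g(1) = 4
Sum = 16

16


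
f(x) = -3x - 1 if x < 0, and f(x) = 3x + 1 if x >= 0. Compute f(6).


19


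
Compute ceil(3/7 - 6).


3/7 = 0.4286
0.4286 - 6 = -5.5714
ceil(-5.5714) = -5

-5


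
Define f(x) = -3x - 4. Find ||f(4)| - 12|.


f(4) = -16
|-16| = 16
|16 - 12| = 4

4


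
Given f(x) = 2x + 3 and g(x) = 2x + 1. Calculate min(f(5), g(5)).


f(5) = 13
g(5) = 11
min = 11

11


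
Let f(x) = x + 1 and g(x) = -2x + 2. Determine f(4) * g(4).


f(4) = 5
g(4) = -6
Product = -30

-30


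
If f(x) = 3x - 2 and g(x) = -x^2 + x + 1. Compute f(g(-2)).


g(-2) = -5
f(-5) = -17

-17


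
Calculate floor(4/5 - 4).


4/5 = 0.8
0.8 - 4 = -3.2
floor(-3.2) = -4

-4


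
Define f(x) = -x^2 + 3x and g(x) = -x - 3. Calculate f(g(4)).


g(4) = -7
f(-7) = (-1)*(-7)^2 + 3*(-7) = -70

-70


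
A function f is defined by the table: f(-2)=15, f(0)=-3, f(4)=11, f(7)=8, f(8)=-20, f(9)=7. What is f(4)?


Reading from the table at x = 4

11


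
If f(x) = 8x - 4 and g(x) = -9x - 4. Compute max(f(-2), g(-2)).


f(-2) = -20
g(-2) = 14
max = 14

14


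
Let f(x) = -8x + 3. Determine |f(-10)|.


f(-10) = 83
|83| = 83

83


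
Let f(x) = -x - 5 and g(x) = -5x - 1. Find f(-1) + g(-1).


0


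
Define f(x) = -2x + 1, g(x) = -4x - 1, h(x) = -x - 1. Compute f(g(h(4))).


h(4) = -5
g(-5) = 19
f(19) = -37

-37


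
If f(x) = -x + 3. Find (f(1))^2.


f(1) = 2
(2)^2 = 4

4


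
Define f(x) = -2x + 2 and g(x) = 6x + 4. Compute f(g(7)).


g(7) = 46
f(46) = -90

-90


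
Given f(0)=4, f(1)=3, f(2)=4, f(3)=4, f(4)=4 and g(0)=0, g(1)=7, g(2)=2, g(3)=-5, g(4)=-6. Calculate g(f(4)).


f(4) = 4
g(4) = -6

-6


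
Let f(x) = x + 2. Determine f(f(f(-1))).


f(-1) = 1
f(1) = 3
f(3) = 5

5


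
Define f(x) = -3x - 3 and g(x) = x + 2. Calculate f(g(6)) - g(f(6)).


f(g(6)) = -27
g(f(6)) = -19
Difference = -8

-8


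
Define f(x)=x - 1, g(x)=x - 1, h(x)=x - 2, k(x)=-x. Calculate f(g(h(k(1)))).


k(1) = -1
h(-1) = -3
g(-3) = -4
f(-4) = -5

-5


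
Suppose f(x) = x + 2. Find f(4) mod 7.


f(4) = 6
6 mod 7 = 6

6


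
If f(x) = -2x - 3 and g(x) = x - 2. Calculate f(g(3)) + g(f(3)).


f(g(3)) = -5
g(f(3)) = -11
Sum = -16

-16


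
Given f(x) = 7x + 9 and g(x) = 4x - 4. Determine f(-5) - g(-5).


f(-5) = -26
g(-5) = -24
Difference = -2

-2


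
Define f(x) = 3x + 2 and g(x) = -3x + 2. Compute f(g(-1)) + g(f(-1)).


f(g(-1)) = 17
g(f(-1)) = 5
Sum = 22

22


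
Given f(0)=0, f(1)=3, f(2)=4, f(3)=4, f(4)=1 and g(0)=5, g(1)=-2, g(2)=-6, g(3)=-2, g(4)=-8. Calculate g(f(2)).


-8


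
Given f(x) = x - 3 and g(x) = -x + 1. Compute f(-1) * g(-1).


f(-1) = -4
g(-1) = 2
Product = -8

-8


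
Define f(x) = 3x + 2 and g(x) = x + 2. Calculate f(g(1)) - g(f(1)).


f(g(1)) = 11
g(f(1)) = 7
Difference = 4

4


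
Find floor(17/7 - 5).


-3


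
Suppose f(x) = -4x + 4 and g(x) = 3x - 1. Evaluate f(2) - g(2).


f(2) = -4
g(2) = 5
Difference = -9

-9


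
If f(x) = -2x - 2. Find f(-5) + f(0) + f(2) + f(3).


f(-5) = 8
f(0) = -2
f(2) = -6
f(3) = -8
Sum = -8

-8


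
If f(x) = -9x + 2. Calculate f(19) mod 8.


f(19) = -169
-169 mod 8 = 7

7


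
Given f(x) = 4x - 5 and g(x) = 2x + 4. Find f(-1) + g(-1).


-7


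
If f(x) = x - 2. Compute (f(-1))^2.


f(-1) = -3
(-3)^2 = 9

9


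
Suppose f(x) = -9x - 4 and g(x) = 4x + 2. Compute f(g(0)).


g(0) = 2
f(2) = -22

-22


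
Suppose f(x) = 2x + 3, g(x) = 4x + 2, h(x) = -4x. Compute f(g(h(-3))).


h(-3) = 12
g(12) = 50
f(50) = 103

103


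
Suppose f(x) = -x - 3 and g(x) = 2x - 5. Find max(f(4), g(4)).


f(4) = -7
g(4) = 3
max = 3

3


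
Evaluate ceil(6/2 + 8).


6/2 = 3
3 + 8 = 11
ceil(11) = 11

11


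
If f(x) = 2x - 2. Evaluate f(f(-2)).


f(-2) = -6
f(-6) = -14

-14


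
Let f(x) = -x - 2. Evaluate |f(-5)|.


f(-5) = 3
|3| = 3

3


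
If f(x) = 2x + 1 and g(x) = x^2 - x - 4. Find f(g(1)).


g(1) = -4
f(-4) = -7

-7


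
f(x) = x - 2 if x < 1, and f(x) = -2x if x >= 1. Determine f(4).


4 satisfies x >= 1
f(4) = -8

-8


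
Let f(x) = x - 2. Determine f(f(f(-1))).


-7


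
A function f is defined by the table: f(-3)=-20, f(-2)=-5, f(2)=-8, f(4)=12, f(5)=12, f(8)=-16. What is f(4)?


Reading from the table at x = 4

12


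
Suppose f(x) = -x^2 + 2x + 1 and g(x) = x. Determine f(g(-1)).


-2


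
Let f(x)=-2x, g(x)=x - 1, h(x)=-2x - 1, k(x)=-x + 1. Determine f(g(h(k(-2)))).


16


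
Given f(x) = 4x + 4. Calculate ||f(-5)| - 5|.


f(-5) = -16
|-16| = 16
|16 - 5| = 11

11


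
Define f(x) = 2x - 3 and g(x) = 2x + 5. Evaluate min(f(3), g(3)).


f(3) = 3
g(3) = 11
min = 3

3


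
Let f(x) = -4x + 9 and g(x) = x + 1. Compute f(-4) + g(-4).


f(-4) = 25
g(-4) = -3
Sum = 22

22


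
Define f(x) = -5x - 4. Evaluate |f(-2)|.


f(-2) = 6
|6| = 6

6


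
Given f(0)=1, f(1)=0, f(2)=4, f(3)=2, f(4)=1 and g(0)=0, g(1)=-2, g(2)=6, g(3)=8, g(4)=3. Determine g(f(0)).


-2


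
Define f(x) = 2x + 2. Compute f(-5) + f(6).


f(-5) = -8
f(6) = 14
Sum = 6

6


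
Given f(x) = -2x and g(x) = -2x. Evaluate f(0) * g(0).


f(0) = 0
g(0) = 0
Product = 0

0


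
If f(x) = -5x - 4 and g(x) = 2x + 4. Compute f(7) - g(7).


f(7) = -39
g(7) = 18
Difference = -57

-57


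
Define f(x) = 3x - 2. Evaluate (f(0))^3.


-8


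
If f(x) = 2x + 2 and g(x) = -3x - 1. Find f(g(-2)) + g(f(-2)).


f(g(-2)) = 12
g(f(-2)) = 5
Sum = 17

17


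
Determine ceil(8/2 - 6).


8/2 = 4
4 - 6 = -2
ceil(-2) = -2

-2


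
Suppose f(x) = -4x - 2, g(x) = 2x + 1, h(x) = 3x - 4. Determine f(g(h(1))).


h(1) = -1
g(-1) = -1
f(-1) = 2

2


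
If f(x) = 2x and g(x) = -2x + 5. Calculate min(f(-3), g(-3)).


f(-3) = -6
g(-3) = 11
min = -6

-6


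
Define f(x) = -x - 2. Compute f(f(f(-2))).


f(-2) = 0
f(0) = -2
f(-2) = 0

0


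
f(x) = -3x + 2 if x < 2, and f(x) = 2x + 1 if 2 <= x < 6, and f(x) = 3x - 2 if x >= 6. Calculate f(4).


4 satisfies 2 <= x < 6
f(4) = 9

9


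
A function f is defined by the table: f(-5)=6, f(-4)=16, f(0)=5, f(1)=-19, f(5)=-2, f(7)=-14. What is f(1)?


Reading from the table at x = 1

-19


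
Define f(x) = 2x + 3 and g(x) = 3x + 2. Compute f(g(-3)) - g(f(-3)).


f(g(-3)) = -11
g(f(-3)) = -7
Difference = -4

-4


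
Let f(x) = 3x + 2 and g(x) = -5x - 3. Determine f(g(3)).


g(3) = -18
f(-18) = -52

-52


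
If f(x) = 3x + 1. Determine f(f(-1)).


f(-1) = -2
f(-2) = -5

-5


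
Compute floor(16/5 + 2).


16/5 = 3.2
3.2 + 2 = 5.2
floor(5.2) = 5

5


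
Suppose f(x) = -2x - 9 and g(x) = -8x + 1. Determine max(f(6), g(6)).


f(6) = -21
g(6) = -47
max = -21

-21


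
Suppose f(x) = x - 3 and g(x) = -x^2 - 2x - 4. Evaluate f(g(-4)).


g(-4) = -12
f(-12) = -15

-15


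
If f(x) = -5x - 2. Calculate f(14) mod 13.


f(14) = -72
-72 mod 13 = 6

6


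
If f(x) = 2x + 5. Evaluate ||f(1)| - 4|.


f(1) = 7
|7| = 7
|7 - 4| = 3

3


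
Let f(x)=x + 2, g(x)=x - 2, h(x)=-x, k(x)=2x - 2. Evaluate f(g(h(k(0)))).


2


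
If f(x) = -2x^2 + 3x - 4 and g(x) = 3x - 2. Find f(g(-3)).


-279


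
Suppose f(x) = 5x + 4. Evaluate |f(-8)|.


36


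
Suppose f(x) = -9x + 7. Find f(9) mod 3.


f(9) = -74
-74 mod 3 = 1

1


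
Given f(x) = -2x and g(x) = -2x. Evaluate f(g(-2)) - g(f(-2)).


f(g(-2)) = -8
g(f(-2)) = -8
Difference = 0

0


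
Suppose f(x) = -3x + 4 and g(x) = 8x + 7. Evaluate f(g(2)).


-65


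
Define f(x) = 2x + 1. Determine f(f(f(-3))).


-17


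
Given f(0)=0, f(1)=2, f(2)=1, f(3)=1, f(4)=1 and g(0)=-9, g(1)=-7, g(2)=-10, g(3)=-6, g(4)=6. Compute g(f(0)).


-9


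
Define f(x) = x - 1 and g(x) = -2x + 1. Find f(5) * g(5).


f(5) = 4
g(5) = -9
Product = -36

-36


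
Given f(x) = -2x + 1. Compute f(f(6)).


f(6) = -11
f(-11) = 23

23


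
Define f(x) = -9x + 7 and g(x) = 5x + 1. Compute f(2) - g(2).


f(2) = -11
g(2) = 11
Difference = -22

-22


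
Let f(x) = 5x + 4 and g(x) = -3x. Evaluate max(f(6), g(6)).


34


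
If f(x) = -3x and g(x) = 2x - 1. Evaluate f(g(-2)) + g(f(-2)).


f(g(-2)) = 15
g(f(-2)) = 11
Sum = 26

26


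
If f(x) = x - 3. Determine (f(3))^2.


f(3) = 0
(0)^2 = 0

0


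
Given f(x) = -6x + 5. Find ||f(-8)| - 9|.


44


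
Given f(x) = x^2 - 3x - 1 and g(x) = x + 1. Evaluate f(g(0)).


g(0) = 1
f(1) = 1*(1)^2 - 3*(1) - 1 = -3

-3


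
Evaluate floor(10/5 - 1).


10/5 = 2
2 - 1 = 1
floor(1) = 1

1


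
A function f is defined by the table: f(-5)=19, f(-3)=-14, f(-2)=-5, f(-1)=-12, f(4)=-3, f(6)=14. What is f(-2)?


Reading from the table at x = -2

-5


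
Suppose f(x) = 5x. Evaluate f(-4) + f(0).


-20


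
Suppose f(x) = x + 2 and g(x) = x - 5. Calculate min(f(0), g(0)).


f(0) = 2
g(0) = -5
min = -5

-5


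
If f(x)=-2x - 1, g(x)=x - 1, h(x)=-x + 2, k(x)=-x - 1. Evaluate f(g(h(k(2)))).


k(2) = -3
h(-3) = 5
g(5) = 4
f(4) = -9

-9


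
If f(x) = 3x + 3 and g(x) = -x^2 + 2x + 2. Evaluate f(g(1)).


g(1) = 3
f(3) = 12

12


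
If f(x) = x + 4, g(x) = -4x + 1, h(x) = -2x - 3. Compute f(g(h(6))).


h(6) = -15
g(-15) = 61
f(61) = 65

65


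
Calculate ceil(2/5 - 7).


2/5 = 0.4
0.4 - 7 = -6.6
ceil(-6.6) = -6

-6


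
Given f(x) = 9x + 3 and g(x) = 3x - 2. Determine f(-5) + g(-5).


f(-5) = -42
g(-5) = -17
Sum = -59

-59


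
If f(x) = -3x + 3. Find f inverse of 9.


Solve -3x + 3 = 9
x = (9 - 3) / (-3) = -2

-2


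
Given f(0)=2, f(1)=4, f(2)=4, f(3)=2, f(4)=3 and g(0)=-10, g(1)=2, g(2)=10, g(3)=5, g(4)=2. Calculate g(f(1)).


f(1) = 4
g(4) = 2

2


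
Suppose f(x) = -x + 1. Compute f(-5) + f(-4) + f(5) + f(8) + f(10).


-9


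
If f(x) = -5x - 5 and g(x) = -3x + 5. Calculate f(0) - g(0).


f(0) = -5
g(0) = 5
Difference = -10

-10


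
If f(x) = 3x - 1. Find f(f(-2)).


f(-2) = -7
f(-7) = -22

-22


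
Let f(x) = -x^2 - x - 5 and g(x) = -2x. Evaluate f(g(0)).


g(0) = 0
f(0) = (-1)*(0)^2 - 1*(0) - 5 = -5

-5


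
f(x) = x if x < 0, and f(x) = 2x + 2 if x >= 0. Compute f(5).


5 satisfies x >= 0
f(5) = 12

12


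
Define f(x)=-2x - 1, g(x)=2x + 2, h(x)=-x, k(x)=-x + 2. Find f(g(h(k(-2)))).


k(-2) = 4
h(4) = -4
g(-4) = -6
f(-6) = 11

11


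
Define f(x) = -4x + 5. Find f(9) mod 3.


f(9) = -31
-31 mod 3 = 2

2


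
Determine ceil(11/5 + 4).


7


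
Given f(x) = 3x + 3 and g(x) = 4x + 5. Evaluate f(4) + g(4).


f(4) = 15
g(4) = 21
Sum = 36

36


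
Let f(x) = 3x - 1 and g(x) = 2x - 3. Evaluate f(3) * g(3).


24


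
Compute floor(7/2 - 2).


7/2 = 3.5
3.5 - 2 = 1.5
floor(1.5) = 1

1


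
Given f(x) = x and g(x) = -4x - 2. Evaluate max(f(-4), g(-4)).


14


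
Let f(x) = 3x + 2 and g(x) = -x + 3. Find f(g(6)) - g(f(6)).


f(g(6)) = -7
g(f(6)) = -17
Difference = 10

10


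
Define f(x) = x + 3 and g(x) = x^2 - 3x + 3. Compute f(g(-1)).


g(-1) = 7
f(7) = 10

10


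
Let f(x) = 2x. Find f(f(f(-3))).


f(-3) = -6
f(-6) = -12
f(-12) = -24

-24


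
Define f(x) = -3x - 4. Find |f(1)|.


f(1) = -7
|-7| = 7

7


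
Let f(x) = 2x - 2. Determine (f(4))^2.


f(4) = 6
(6)^2 = 36

36


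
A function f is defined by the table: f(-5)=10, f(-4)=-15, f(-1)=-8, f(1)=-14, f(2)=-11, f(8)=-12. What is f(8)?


-12


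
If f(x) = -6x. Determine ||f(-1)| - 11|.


f(-1) = 6
|6| = 6
|6 - 11| = 5

5


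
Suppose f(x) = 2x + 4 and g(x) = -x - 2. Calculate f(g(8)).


g(8) = -10
f(-10) = -16

-16


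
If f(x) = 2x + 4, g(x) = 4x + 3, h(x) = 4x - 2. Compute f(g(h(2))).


h(2) = 6
g(6) = 27
f(27) = 58

58


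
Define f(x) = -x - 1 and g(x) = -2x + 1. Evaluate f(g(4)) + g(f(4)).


f(g(4)) = 6
g(f(4)) = 11
Sum = 17

17


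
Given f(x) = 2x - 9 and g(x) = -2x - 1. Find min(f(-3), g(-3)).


f(-3) = -15
g(-3) = 5
min = -15

-15


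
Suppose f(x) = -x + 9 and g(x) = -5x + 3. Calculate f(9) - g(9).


f(9) = 0
g(9) = -42
Difference = 42

42


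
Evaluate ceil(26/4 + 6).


13


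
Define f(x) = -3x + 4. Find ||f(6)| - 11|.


f(6) = -14
|-14| = 14
|14 - 11| = 3

3


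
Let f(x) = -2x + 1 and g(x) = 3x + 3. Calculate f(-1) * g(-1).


0


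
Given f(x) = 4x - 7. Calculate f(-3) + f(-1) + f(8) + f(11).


32


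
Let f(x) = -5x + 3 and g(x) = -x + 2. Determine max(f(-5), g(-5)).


f(-5) = 28
g(-5) = 7
max = 28

28


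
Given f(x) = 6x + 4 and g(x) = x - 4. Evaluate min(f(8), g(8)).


f(8) = 52
g(8) = 4
min = 4

4


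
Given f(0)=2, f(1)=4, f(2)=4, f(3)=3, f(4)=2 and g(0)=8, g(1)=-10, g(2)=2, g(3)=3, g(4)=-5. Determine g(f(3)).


f(3) = 3
g(3) = 3

3


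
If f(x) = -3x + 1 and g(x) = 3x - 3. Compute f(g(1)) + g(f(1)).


f(g(1)) = 1
g(f(1)) = -9
Sum = -8

-8


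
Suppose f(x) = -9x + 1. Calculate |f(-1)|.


f(-1) = 10
|10| = 10

10


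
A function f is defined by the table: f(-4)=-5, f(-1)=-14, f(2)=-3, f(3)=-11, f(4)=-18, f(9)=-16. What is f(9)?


Reading from the table at x = 9

-16


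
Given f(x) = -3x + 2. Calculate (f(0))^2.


f(0) = 2
(2)^2 = 4

4


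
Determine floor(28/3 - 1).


8


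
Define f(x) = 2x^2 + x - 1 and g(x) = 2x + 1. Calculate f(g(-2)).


g(-2) = -3
f(-3) = 2*(-3)^2 + 1*(-3) - 1 = 14

14


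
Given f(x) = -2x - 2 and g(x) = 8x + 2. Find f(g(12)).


g(12) = 98
f(98) = -198

-198


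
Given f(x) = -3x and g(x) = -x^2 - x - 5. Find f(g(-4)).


g(-4) = -17
f(-17) = 51

51


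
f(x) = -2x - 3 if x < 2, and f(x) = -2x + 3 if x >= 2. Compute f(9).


9 satisfies x >= 2
f(9) = -15

-15


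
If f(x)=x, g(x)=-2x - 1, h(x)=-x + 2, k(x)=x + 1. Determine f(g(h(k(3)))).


k(3) = 4
h(4) = -2
g(-2) = 3
f(3) = 3

3


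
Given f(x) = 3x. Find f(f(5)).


f(5) = 15
f(15) = 45

45


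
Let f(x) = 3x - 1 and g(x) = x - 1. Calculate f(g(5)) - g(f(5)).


f(g(5)) = 11
g(f(5)) = 13
Difference = -2

-2


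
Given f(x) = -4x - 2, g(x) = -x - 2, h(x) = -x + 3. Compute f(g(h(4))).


h(4) = -1
g(-1) = -1
f(-1) = 2

2


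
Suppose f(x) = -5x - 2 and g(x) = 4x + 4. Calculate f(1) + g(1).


f(1) = -7
g(1) = 8
Sum = 1

1


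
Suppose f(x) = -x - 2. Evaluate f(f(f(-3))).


f(-3) = 1
f(1) = -3
f(-3) = 1

1


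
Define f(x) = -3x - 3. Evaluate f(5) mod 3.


f(5) = -18
-18 mod 3 = 0

0


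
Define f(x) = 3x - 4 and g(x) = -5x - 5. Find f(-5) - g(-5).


f(-5) = -19
g(-5) = 20
Difference = -39

-39


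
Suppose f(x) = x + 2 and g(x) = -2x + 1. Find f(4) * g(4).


f(4) = 6
g(4) = -7
Product = -42

-42


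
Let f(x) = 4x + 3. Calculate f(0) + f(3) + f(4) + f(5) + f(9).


99


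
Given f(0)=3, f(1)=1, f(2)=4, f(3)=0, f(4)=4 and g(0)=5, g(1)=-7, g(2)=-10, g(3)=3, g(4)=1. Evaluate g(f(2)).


f(2) = 4
g(4) = 1

1


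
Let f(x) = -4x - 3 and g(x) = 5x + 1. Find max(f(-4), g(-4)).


f(-4) = 13
g(-4) = -19
max = 13

13


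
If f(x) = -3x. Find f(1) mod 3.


0


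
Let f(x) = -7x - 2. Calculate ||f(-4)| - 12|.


f(-4) = 26
|26| = 26
|26 - 12| = 14

14


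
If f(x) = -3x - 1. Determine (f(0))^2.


f(0) = -1
(-1)^2 = 1

1


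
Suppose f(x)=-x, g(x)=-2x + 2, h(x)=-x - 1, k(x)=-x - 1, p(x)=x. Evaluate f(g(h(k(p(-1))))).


p(-1) = -1
k(-1) = 0
h(0) = -1
g(-1) = 4
f(4) = -4

-4


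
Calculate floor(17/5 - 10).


-7


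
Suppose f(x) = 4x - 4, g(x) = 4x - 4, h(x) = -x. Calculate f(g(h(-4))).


44


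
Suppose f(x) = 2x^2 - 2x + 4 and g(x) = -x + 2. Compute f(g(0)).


g(0) = 2
f(2) = 2*(2)^2 - 2*(2) + 4 = 8

8


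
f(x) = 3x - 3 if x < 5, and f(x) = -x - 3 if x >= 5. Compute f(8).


8 satisfies x >= 5
f(8) = -11

-11


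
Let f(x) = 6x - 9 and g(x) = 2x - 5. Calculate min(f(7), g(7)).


f(7) = 33
g(7) = 9
min = 9

9


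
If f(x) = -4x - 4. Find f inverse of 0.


Solve -4x - 4 = 0
x = (0 + 4) / (-4) = -1

-1


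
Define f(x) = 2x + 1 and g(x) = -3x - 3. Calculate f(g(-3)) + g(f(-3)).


f(g(-3)) = 13
g(f(-3)) = 12
Sum = 25

25


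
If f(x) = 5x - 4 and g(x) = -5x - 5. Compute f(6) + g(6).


f(6) = 26
g(6) = -35
Sum = -9

-9


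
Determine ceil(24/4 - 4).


2


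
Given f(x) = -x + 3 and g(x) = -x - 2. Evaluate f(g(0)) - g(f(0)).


f(g(0)) = 5
g(f(0)) = -5
Difference = 10

10


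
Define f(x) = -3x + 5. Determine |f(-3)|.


14


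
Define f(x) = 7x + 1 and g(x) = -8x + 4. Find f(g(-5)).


309


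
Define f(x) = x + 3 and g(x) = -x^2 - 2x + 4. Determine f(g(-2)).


g(-2) = 4
f(4) = 7

7


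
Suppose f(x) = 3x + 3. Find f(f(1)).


f(1) = 6
f(6) = 21

21


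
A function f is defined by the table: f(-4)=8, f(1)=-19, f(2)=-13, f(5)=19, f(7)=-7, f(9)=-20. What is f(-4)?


Reading from the table at x = -4

8


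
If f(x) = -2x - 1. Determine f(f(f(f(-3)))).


f(-3) = 5
f(5) = -11
f(-11) = 21
f(21) = -43

-43


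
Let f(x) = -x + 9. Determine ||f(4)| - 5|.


f(4) = 5
|5| = 5
|5 - 5| = 0

0


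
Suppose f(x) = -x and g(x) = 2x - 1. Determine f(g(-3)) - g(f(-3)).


f(g(-3)) = 7
g(f(-3)) = 5
Difference = 2

2


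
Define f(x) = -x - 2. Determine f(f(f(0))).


f(0) = -2
f(-2) = 0
f(0) = -2

-2


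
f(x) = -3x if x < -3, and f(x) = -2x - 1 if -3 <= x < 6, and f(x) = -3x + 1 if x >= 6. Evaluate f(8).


-23


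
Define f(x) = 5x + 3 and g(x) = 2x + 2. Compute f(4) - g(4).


13


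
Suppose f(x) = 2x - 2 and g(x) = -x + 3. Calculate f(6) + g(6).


f(6) = 10
g(6) = -3
Sum = 7

7


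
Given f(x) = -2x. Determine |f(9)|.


f(9) = -18
|-18| = 18

18


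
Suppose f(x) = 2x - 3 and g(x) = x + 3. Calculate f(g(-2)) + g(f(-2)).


-5


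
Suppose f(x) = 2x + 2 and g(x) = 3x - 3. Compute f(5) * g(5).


f(5) = 12
g(5) = 12
Product = 144

144


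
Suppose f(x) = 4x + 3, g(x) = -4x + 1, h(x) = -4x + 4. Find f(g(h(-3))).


h(-3) = 16
g(16) = -63
f(-63) = -249

-249


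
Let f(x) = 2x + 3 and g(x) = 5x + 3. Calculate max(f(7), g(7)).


f(7) = 17
g(7) = 38
max = 38

38


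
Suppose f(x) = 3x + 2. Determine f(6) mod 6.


f(6) = 20
20 mod 6 = 2

2


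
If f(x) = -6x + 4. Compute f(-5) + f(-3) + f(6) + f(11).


-38


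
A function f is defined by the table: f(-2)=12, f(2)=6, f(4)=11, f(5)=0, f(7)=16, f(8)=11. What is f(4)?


11


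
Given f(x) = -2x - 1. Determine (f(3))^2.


f(3) = -7
(-7)^2 = 49

49


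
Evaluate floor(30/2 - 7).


30/2 = 15
15 - 7 = 8
floor(8) = 8

8


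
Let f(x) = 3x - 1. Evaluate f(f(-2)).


f(-2) = -7
f(-7) = -22

-22


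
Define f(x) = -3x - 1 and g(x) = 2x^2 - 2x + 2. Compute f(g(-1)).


g(-1) = 6
f(6) = -19

-19


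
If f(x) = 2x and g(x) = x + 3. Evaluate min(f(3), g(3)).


f(3) = 6
g(3) = 6
min = 6

6


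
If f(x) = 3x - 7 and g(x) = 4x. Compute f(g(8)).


g(8) = 32
f(32) = 89

89


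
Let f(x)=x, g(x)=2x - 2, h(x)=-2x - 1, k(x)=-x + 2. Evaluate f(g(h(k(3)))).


k(3) = -1
h(-1) = 1
g(1) = 0
f(0) = 0

0


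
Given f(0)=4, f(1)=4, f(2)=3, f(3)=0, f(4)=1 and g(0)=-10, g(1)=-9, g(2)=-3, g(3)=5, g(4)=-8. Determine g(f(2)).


5


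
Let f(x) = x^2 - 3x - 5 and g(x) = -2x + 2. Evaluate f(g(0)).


-7


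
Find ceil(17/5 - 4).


0


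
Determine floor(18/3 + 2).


18/3 = 6
6 + 2 = 8
floor(8) = 8

8


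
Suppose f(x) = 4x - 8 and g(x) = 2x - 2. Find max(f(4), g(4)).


f(4) = 8
g(4) = 6
max = 8

8


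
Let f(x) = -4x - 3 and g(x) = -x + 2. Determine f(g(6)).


g(6) = -4
f(-4) = 13

13


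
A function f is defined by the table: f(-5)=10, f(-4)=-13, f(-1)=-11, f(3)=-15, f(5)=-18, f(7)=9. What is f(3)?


Reading from the table at x = 3

-15


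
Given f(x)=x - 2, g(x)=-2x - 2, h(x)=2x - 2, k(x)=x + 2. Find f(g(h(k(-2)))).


k(-2) = 0
h(0) = -2
g(-2) = 2
f(2) = 0

0


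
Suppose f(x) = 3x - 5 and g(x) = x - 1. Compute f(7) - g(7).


10


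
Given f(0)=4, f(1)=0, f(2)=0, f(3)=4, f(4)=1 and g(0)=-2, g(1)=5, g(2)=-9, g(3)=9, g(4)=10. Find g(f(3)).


f(3) = 4
g(4) = 10

10


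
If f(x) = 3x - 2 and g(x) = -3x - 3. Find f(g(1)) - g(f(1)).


f(g(1)) = -20
g(f(1)) = -6
Difference = -14

-14


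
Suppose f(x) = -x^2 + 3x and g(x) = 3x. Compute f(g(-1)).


-18


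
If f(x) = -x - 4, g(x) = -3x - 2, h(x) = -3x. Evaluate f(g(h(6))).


h(6) = -18
g(-18) = 52
f(52) = -56

-56


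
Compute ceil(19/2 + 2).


19/2 = 9.5
9.5 + 2 = 11.5
ceil(11.5) = 12

12


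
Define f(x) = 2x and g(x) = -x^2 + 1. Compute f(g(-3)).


g(-3) = -8
f(-8) = -16

-16


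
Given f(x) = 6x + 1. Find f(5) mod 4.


f(5) = 31
31 mod 4 = 3

3


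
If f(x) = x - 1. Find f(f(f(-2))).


-5


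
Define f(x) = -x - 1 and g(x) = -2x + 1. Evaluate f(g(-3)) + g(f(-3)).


-11


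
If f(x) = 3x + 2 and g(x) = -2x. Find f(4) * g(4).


f(4) = 14
g(4) = -8
Product = -112

-112


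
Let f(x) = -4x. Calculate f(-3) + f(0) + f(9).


-24


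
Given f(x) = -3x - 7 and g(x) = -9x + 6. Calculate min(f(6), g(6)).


f(6) = -25
g(6) = -48
min = -48

-48


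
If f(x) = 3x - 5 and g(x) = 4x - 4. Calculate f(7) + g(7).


f(7) = 16
g(7) = 24
Sum = 40

40


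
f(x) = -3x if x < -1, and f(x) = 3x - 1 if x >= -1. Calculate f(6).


6 satisfies x >= -1
f(6) = 17

17


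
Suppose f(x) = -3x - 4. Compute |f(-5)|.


f(-5) = 11
|11| = 11

11


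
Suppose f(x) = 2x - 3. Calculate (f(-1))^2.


f(-1) = -5
(-5)^2 = 25

25


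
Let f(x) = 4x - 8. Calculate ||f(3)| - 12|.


8


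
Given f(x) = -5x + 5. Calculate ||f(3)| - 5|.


f(3) = -10
|-10| = 10
|10 - 5| = 5

5


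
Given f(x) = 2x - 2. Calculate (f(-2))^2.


f(-2) = -6
(-6)^2 = 36

36


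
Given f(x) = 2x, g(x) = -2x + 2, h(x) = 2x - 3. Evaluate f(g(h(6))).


h(6) = 9
g(9) = -16
f(-16) = -32

-32


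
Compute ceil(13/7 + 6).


13/7 = 1.8571
1.8571 + 6 = 7.8571
ceil(7.8571) = 8

8


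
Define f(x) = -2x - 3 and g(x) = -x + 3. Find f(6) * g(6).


f(6) = -15
g(6) = -3
Product = 45

45


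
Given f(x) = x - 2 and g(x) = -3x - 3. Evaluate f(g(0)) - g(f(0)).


f(g(0)) = -5
g(f(0)) = 3
Difference = -8

-8


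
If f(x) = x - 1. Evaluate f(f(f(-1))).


f(-1) = -2
f(-2) = -3
f(-3) = -4

-4


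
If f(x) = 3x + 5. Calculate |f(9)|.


f(9) = 32
|32| = 32

32


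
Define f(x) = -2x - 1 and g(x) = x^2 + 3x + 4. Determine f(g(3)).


-45


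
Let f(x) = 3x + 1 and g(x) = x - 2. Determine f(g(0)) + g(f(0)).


f(g(0)) = -5
g(f(0)) = -1
Sum = -6

-6


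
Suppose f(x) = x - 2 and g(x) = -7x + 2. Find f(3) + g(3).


f(3) = 1
g(3) = -19
Sum = -18

-18


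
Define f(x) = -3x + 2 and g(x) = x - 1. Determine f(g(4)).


g(4) = 3
f(3) = -7

-7


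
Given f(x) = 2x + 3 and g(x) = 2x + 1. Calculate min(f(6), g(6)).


13


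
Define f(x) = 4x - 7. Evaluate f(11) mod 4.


f(11) = 37
37 mod 4 = 1

1


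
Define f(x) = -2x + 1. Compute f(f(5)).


f(5) = -9
f(-9) = 19

19


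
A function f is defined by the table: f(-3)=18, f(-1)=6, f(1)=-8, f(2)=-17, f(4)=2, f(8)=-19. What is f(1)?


-8


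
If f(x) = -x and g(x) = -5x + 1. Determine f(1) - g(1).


f(1) = -1
g(1) = -4
Difference = 3

3


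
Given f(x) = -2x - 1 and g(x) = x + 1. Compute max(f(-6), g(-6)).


f(-6) = 11
g(-6) = -5
max = 11

11


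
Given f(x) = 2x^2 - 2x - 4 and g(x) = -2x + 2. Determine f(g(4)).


g(4) = -6
f(-6) = 2*(-6)^2 - 2*(-6) - 4 = 80

80


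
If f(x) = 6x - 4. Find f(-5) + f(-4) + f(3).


f(-5) = -34
f(-4) = -28
f(3) = 14
Sum = -48

-48


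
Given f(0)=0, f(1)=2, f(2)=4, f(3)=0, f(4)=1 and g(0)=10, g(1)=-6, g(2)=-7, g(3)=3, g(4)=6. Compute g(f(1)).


f(1) = 2
g(2) = -7

-7


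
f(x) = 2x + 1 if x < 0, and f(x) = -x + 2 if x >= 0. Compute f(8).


8 satisfies x >= 0
f(8) = -6

-6


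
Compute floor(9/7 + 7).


9/7 = 1.2857
1.2857 + 7 = 8.2857
floor(8.2857) = 8

8


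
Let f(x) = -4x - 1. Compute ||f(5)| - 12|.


f(5) = -21
|-21| = 21
|21 - 12| = 9

9


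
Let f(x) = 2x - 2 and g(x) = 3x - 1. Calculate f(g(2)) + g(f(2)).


f(g(2)) = 8
g(f(2)) = 5
Sum = 13

13


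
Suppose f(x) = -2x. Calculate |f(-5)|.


f(-5) = 10
|10| = 10

10


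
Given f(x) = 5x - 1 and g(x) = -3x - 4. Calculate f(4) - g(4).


f(4) = 19
g(4) = -16
Difference = 35

35


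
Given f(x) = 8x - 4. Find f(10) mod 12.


f(10) = 76
76 mod 12 = 4

4


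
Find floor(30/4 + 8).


30/4 = 7.5
7.5 + 8 = 15.5
floor(15.5) = 15

15


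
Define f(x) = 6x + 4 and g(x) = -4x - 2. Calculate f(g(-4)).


88


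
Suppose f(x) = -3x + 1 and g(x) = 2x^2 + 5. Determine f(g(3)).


g(3) = 23
f(23) = -68

-68


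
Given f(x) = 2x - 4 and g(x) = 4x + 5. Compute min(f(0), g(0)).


f(0) = -4
g(0) = 5
min = -4

-4


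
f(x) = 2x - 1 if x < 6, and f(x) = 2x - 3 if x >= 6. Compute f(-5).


-5 satisfies x < 6
f(-5) = -11

-11


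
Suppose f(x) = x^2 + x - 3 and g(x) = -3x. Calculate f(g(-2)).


g(-2) = 6
f(6) = 1*(6)^2 + 1*(6) - 3 = 39

39


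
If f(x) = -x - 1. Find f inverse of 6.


-7


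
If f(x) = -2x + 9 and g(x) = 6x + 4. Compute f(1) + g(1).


f(1) = 7
g(1) = 10
Sum = 17

17


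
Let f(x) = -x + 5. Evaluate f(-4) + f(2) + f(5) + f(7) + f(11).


f(-4) = 9
f(2) = 3
f(5) = 0
f(7) = -2
f(11) = -6
Sum = 4

4


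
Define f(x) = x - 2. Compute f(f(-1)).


f(-1) = -3
f(-3) = -5

-5


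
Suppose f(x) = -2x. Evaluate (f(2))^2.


f(2) = -4
(-4)^2 = 16

16


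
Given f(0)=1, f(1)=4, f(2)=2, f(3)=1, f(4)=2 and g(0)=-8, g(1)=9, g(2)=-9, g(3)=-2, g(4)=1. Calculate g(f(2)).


f(2) = 2
g(2) = -9

-9


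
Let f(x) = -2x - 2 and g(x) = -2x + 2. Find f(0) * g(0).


f(0) = -2
g(0) = 2
Product = -4

-4
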